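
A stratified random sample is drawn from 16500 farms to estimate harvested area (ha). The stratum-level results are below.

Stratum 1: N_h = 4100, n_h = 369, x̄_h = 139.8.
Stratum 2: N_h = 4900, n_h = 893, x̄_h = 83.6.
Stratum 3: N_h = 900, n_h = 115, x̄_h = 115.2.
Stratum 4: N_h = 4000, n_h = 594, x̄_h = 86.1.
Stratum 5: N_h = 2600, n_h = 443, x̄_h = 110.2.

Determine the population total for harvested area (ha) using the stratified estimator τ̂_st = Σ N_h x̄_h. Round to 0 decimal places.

τ̂_st ≈ 1717420

τ̂_st = Σ N_h x̄_h = 4100·139.8 + 4900·83.6 + 900·115.2 + 4000·86.1 + 2600·110.2 = 1717420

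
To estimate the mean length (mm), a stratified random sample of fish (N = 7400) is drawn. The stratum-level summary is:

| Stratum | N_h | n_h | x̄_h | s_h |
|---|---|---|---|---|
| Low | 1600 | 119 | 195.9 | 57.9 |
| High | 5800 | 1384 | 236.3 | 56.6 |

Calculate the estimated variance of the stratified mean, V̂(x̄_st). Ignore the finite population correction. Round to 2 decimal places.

V̂(x̄_st) ≈ 2.74

V̂(x̄_st) = Σ W_h² s_h²/n_h, with W_h = N_h/N and N = 7400:
  stratum Low: (1600/7400)²·57.9²/119 = 1.317
  stratum High: (5800/7400)²·56.6²/1384 = 1.42197
V̂(x̄_st) = 2.73897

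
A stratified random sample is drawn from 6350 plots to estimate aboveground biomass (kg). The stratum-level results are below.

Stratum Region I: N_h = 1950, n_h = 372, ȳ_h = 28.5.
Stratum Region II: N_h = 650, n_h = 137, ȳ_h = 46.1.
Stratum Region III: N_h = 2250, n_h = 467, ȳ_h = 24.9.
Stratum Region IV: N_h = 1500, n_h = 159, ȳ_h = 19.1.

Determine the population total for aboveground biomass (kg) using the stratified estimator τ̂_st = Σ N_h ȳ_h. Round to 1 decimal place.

τ̂_st ≈ 170215.0

τ̂_st = Σ N_h ȳ_h = 1950·28.5 + 650·46.1 + 2250·24.9 + 1500·19.1 = 170215.0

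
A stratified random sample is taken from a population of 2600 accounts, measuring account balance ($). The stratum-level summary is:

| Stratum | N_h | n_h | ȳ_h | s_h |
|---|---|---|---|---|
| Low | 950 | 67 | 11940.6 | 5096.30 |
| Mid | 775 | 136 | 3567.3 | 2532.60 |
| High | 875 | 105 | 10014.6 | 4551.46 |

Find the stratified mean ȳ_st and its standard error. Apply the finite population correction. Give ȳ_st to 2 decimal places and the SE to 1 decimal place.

ȳ_st = Σ W_h ȳ_h = (950·11940.6 + 775·3567.3 + 875·10014.6)/2600 = 8796.53942
V̂(ȳ_st) = Σ W_h² (1 − n_h/N_h) s_h²/n_h, with W_h = N_h/N and N = 2600:
  stratum Low: (950/2600)²·(1 − 67/950)·5096.30²/67 = 48103.1
  stratum Mid: (775/2600)²·(1 − 136/775)·2532.60²/136 = 3455.02
  stratum High: (875/2600)²·(1 − 105/875)·4551.46²/105 = 19663.7
V̂(ȳ_st) = 71221.7
SE(ȳ_st) = √71221.7 = 266.874

ȳ_st ≈ 8796.54, SE ≈ 266.9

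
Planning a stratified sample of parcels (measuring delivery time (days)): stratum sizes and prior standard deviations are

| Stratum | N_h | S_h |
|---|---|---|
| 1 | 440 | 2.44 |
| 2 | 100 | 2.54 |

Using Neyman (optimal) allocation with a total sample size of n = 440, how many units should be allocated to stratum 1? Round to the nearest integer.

Neyman allocation: n_h = n · N_h S_h / Σ N_i S_i, with n = 440.
  stratum 1: N_h·S_h = 440·2.44 = 1073.60
  stratum 2: N_h·S_h = 100·2.54 = 254.00
Σ N_h S_h = 1327.60
n for stratum 1 = 440·1073.60/1327.60 = 355.818 → 356

356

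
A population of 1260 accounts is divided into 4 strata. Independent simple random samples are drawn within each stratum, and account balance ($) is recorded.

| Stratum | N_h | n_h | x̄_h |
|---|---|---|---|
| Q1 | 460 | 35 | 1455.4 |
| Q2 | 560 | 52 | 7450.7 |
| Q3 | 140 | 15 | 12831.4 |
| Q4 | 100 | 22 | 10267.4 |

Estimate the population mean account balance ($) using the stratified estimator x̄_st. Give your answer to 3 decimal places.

N = Σ N_h = 1260. Stratum weights W_h = N_h/N.
x̄_st = (460·1455.4 + 560·7450.7 + 140·12831.4 + 100·10267.4) / 1260 = 6083.34286

x̄_st ≈ 6083.343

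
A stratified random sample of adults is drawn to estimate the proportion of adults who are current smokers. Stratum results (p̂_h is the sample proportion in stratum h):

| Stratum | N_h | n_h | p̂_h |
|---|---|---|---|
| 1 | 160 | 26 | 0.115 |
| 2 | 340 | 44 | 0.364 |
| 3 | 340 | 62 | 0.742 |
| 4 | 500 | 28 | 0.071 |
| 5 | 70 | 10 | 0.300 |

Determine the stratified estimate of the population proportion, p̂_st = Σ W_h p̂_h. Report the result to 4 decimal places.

p̂_st ≈ 0.3198

N = 1410; stratum weights W_h = N_h/N.
p̂_st = Σ W_h p̂_h = (160·0.115 + 340·0.364 + 340·0.742 + 500·0.071 + 70·0.300)/1410 = 0.31982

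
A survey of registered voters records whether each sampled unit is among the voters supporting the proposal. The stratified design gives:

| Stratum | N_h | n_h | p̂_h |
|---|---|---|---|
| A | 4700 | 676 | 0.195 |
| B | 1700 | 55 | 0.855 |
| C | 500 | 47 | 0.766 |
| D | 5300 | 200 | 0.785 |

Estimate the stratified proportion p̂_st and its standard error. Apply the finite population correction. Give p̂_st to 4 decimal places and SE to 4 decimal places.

p̂_st ≈ 0.5667, SE ≈ 0.0153

N = 12200; stratum weights W_h = N_h/N.
p̂_st = Σ W_h p̂_h = (4700·0.195 + 1700·0.855 + 500·0.766 + 5300·0.785)/12200 = 0.56668
V̂(p̂_st) = Σ W_h² (1 − n_h/N_h) p̂_h(1−p̂_h)/(n_h−1):
  stratum A: (4700/12200)²·(1 − 676/4700)·0.195·0.805/675 = 2.95504e-05
  stratum B: (1700/12200)²·(1 − 55/1700)·0.855·0.145/54 = 4.31356e-05
  stratum C: (500/12200)²·(1 − 47/500)·0.766·0.234/46 = 5.92974e-06
  stratum D: (5300/12200)²·(1 − 200/5300)·0.785·0.215/199 = 0.000154022
V̂(p̂_st) = 0.000232637; SE = √V̂ = 0.0152524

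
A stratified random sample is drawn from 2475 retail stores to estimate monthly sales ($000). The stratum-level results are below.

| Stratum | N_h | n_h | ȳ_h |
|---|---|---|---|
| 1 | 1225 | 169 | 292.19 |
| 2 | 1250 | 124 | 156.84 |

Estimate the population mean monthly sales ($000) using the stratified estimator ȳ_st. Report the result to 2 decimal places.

ȳ_st ≈ 223.83

N = Σ N_h = 2475. Stratum weights W_h = N_h/N.
ȳ_st = (1225·292.19 + 1250·156.84) / 2475 = 223.8314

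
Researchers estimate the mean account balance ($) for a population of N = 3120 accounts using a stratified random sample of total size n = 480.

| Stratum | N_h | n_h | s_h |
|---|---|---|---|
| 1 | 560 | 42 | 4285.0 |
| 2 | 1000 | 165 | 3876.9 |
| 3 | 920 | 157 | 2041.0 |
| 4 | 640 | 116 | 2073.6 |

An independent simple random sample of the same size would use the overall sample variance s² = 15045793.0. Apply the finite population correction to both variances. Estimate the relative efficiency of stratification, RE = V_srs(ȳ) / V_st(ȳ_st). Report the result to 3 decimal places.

V̂(ȳ_st) = Σ W_h² (1 − n_h/N_h) s_h²/n_h, with W_h = N_h/N and N = 3120:
  stratum 1: (560/3120)²·(1 − 42/560)·4285.0²/42 = 13027.5
  stratum 2: (1000/3120)²·(1 − 165/1000)·3876.9²/165 = 7813.8
  stratum 3: (920/3120)²·(1 − 157/920)·2041.0²/157 = 1913.33
  stratum 4: (640/3120)²·(1 − 116/640)·2073.6²/116 = 1277.01
V_st = 24031.6
V_srs = (1 − 480/3120)·15045793.0/480 = 26523
Relative efficiency = V_srs / V_st = 26523/24031.6 = 1.1037

RE ≈ 1.104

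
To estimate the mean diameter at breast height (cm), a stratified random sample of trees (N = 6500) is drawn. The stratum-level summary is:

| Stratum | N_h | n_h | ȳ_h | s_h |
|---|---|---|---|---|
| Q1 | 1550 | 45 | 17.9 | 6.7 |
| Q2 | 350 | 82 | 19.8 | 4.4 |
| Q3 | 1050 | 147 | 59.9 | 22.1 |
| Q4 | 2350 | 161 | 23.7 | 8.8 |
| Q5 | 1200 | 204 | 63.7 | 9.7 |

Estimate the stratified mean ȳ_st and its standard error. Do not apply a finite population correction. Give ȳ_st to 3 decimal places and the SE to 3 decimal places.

ȳ_st ≈ 35.339, SE ≈ 0.472

ȳ_st = Σ W_h ȳ_h = (1550·17.9 + 350·19.8 + 1050·59.9 + 2350·23.7 + 1200·63.7)/6500 = 35.33923
V̂(ȳ_st) = Σ W_h² s_h²/n_h, with W_h = N_h/N and N = 6500:
  stratum Q1: (1550/6500)²·6.7²/45 = 0.0567249
  stratum Q2: (350/6500)²·4.4²/82 = 0.000684543
  stratum Q3: (1050/6500)²·22.1²/147 = 0.0867
  stratum Q4: (2350/6500)²·8.8²/161 = 0.0628707
  stratum Q5: (1200/6500)²·9.7²/204 = 0.0157199
V̂(ȳ_st) = 0.2227
SE(ȳ_st) = √0.2227 = 0.471911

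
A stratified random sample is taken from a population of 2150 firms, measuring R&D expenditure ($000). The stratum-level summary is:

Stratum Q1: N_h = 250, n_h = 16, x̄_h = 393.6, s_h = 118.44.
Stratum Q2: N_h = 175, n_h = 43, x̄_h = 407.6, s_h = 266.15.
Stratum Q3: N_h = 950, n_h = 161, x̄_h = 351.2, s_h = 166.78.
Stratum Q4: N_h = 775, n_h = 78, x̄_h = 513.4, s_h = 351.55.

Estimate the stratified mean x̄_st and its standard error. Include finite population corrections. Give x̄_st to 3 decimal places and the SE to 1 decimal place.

x̄_st ≈ 419.188, SE ≈ 15.2

x̄_st = Σ W_h x̄_h = (250·393.6 + 175·407.6 + 950·351.2 + 775·513.4)/2150 = 419.18837
V̂(x̄_st) = Σ W_h² (1 − n_h/N_h) s_h²/n_h, with W_h = N_h/N and N = 2150:
  stratum Q1: (250/2150)²·(1 − 16/250)·118.44²/16 = 11.0957
  stratum Q2: (175/2150)²·(1 − 43/175)·266.15²/43 = 8.23227
  stratum Q3: (950/2150)²·(1 − 161/950)·166.78²/161 = 28.0147
  stratum Q4: (775/2150)²·(1 − 78/775)·351.55²/78 = 185.156
V̂(x̄_st) = 232.498
SE(x̄_st) = √232.498 = 15.2479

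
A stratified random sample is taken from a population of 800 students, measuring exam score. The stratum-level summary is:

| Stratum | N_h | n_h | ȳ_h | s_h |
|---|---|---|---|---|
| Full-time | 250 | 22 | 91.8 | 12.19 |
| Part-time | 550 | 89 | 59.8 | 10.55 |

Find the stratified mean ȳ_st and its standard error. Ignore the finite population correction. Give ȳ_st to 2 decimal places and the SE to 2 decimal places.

ȳ_st = Σ W_h ȳ_h = (250·91.8 + 550·59.8)/800 = 69.80000
V̂(ȳ_st) = Σ W_h² s_h²/n_h, with W_h = N_h/N and N = 800:
  stratum Full-time: (250/800)²·12.19²/22 = 0.659606
  stratum Part-time: (550/800)²·10.55²/89 = 0.591099
V̂(ȳ_st) = 1.25071
SE(ȳ_st) = √1.25071 = 1.11835

ȳ_st ≈ 69.80, SE ≈ 1.12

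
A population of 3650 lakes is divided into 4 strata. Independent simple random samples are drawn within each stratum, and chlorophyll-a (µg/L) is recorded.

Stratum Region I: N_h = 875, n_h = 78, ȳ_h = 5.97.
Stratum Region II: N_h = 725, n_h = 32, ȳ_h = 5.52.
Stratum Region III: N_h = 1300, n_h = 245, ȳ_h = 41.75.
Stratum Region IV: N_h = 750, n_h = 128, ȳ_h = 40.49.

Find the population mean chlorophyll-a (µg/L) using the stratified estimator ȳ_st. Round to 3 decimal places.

N = Σ N_h = 3650. Stratum weights W_h = N_h/N.
ȳ_st = (875·5.97 + 725·5.52 + 1300·41.75 + 750·40.49) / 3650 = 25.71733

ȳ_st ≈ 25.717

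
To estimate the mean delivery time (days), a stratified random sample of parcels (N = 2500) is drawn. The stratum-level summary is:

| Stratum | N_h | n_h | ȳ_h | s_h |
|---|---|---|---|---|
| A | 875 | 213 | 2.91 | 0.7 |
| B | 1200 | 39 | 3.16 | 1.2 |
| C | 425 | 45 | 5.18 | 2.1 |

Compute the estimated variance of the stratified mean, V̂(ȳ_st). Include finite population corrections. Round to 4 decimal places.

V̂(ȳ_st) ≈ 0.0110

V̂(ȳ_st) = Σ W_h² (1 − n_h/N_h) s_h²/n_h, with W_h = N_h/N and N = 2500:
  stratum A: (875/2500)²·(1 − 213/875)·0.7²/213 = 0.000213208
  stratum B: (1200/2500)²·(1 − 39/1200)·1.2²/39 = 0.0082306
  stratum C: (425/2500)²·(1 − 45/425)·2.1²/45 = 0.00253232
V̂(ȳ_st) = 0.0109761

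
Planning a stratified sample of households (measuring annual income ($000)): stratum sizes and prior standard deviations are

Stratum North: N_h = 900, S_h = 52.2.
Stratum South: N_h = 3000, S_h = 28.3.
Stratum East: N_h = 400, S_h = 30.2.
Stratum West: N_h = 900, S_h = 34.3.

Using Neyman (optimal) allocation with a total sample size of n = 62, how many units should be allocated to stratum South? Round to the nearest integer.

30

Neyman allocation: n_h = n · N_h S_h / Σ N_i S_i, with n = 62.
  stratum North: N_h·S_h = 900·52.2 = 46980.00
  stratum South: N_h·S_h = 3000·28.3 = 84900.00
  stratum East: N_h·S_h = 400·30.2 = 12080.00
  stratum West: N_h·S_h = 900·34.3 = 30870.00
Σ N_h S_h = 174830.00
n for stratum South = 62·84900.00/174830.00 = 30.108 → 30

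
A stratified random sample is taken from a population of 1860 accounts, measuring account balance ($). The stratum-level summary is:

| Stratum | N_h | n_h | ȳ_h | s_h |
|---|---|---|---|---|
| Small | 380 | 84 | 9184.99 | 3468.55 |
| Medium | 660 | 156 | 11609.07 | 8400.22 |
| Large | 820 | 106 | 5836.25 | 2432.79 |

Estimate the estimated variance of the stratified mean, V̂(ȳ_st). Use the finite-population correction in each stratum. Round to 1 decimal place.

V̂(ȳ_st) = Σ W_h² (1 − n_h/N_h) s_h²/n_h, with W_h = N_h/N and N = 1860:
  stratum Small: (380/1860)²·(1 − 84/380)·3468.55²/84 = 4656.57
  stratum Medium: (660/1860)²·(1 − 156/660)·8400.22²/156 = 43491.6
  stratum Large: (820/1860)²·(1 − 106/820)·2432.79²/106 = 9449.08
V̂(ȳ_st) = 57597.2

V̂(ȳ_st) ≈ 57597.2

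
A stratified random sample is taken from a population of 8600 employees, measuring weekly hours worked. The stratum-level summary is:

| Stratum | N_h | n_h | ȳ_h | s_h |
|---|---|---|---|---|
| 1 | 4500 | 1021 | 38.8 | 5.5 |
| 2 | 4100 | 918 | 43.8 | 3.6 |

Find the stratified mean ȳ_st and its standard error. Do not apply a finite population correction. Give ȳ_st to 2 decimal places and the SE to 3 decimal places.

ȳ_st = Σ W_h ȳ_h = (4500·38.8 + 4100·43.8)/8600 = 41.18372
V̂(ȳ_st) = Σ W_h² s_h²/n_h, with W_h = N_h/N and N = 8600:
  stratum 1: (4500/8600)²·5.5²/1021 = 0.008112
  stratum 2: (4100/8600)²·3.6²/918 = 0.00320873
V̂(ȳ_st) = 0.0113207
SE(ȳ_st) = √0.0113207 = 0.106399

ȳ_st ≈ 41.18, SE ≈ 0.106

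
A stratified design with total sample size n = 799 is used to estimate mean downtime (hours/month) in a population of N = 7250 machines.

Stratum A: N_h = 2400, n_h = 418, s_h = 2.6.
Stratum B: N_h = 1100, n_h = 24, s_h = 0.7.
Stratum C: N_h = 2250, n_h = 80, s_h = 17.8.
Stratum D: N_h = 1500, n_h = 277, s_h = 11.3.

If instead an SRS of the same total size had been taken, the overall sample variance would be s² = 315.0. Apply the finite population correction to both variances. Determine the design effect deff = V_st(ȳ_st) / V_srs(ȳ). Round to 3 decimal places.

deff ≈ 1.100

V̂(ȳ_st) = Σ W_h² (1 − n_h/N_h) s_h²/n_h, with W_h = N_h/N and N = 7250:
  stratum A: (2400/7250)²·(1 − 418/2400)·2.6²/418 = 0.00146356
  stratum B: (1100/7250)²·(1 − 24/1100)·0.7²/24 = 0.000459742
  stratum C: (2250/7250)²·(1 − 80/2250)·17.8²/80 = 0.367889
  stratum D: (1500/7250)²·(1 − 277/1500)·11.3²/277 = 0.0160886
V_st = 0.3859
V_srs = (1 − 799/7250)·315.0/799 = 0.350795
deff = V_st / V_srs = 0.3859/0.350795 = 1.1001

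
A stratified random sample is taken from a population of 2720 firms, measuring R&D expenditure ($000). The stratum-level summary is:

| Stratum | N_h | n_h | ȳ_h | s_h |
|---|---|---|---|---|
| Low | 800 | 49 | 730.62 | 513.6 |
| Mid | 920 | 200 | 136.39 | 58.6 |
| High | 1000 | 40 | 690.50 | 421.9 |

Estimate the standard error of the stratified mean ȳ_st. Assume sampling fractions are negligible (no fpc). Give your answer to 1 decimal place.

V̂(ȳ_st) = Σ W_h² s_h²/n_h, with W_h = N_h/N and N = 2720:
  stratum Low: (800/2720)²·513.6²/49 = 465.689
  stratum Mid: (920/2720)²·58.6²/200 = 1.96428
  stratum High: (1000/2720)²·421.9²/40 = 601.48
V̂(ȳ_st) = 1069.13
SE(ȳ_st) = √1069.13 = 32.6976

SE(ȳ_st) ≈ 32.7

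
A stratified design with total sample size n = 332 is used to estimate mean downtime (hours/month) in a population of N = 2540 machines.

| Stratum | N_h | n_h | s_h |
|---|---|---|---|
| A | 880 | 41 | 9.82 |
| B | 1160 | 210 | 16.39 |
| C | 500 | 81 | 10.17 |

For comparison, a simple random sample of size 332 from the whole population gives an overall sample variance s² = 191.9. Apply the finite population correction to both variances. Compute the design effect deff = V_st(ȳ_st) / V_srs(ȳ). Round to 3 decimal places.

V̂(ȳ_st) = Σ W_h² (1 − n_h/N_h) s_h²/n_h, with W_h = N_h/N and N = 2540:
  stratum A: (880/2540)²·(1 − 41/880)·9.82²/41 = 0.269164
  stratum B: (1160/2540)²·(1 − 210/1160)·16.39²/210 = 0.218501
  stratum C: (500/2540)²·(1 − 81/500)·10.17²/81 = 0.0414642
V_st = 0.529128
V_srs = (1 − 332/2540)·191.9/332 = 0.502461
deff = V_st / V_srs = 0.529128/0.502461 = 1.0531

deff ≈ 1.053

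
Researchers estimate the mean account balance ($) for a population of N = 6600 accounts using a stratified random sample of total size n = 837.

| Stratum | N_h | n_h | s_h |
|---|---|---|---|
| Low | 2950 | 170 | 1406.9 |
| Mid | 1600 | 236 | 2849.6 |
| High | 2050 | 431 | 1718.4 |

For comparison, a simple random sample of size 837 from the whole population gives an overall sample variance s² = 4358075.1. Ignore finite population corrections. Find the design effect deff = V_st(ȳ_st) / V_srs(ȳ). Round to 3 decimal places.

V̂(ȳ_st) = Σ W_h² s_h²/n_h, with W_h = N_h/N and N = 6600:
  stratum Low: (2950/6600)²·1406.9²/170 = 2326.13
  stratum Mid: (1600/6600)²·2849.6²/236 = 2022.12
  stratum High: (2050/6600)²·1718.4²/431 = 660.984
V_st = 5009.24
V_srs = s²/n = 4358075.1/837 = 5206.78
deff = V_st / V_srs = 5009.24/5206.78 = 0.9621

deff ≈ 0.962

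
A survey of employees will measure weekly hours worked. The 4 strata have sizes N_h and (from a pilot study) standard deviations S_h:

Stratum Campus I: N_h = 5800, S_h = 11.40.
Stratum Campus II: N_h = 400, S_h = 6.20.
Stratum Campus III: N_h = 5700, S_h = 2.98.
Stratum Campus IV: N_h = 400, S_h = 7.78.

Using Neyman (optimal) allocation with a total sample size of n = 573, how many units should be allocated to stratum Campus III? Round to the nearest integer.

110

Neyman allocation: n_h = n · N_h S_h / Σ N_i S_i, with n = 573.
  stratum Campus I: N_h·S_h = 5800·11.40 = 66120.00
  stratum Campus II: N_h·S_h = 400·6.20 = 2480.00
  stratum Campus III: N_h·S_h = 5700·2.98 = 16986.00
  stratum Campus IV: N_h·S_h = 400·7.78 = 3112.00
Σ N_h S_h = 88698.00
n for stratum Campus III = 573·16986.00/88698.00 = 109.732 → 110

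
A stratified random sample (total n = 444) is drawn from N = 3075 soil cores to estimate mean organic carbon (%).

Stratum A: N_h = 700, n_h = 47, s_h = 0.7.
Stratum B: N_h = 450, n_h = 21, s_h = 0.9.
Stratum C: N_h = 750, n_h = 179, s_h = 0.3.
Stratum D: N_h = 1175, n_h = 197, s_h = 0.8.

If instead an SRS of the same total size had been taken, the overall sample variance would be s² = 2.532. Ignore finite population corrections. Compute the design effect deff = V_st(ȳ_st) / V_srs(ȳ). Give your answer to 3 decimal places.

deff ≈ 0.328

V̂(ȳ_st) = Σ W_h² s_h²/n_h, with W_h = N_h/N and N = 3075:
  stratum A: (700/3075)²·0.7²/47 = 0.000540262
  stratum B: (450/3075)²·0.9²/21 = 0.000826039
  stratum C: (750/3075)²·0.3²/179 = 2.99104e-05
  stratum D: (1175/3075)²·0.8²/197 = 0.00047435
V_st = 0.00187056
V_srs = s²/n = 2.532/444 = 0.0057027
deff = V_st / V_srs = 0.00187056/0.0057027 = 0.3280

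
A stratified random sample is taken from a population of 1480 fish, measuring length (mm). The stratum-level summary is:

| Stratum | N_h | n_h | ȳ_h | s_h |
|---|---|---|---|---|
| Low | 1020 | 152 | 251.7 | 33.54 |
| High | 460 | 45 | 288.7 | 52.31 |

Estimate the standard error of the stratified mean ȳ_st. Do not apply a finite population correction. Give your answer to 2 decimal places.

V̂(ȳ_st) = Σ W_h² s_h²/n_h, with W_h = N_h/N and N = 1480:
  stratum Low: (1020/1480)²·33.54²/152 = 3.51528
  stratum High: (460/1480)²·52.31²/45 = 5.87421
V̂(ȳ_st) = 9.38948
SE(ȳ_st) = √9.38948 = 3.06423

SE(ȳ_st) ≈ 3.06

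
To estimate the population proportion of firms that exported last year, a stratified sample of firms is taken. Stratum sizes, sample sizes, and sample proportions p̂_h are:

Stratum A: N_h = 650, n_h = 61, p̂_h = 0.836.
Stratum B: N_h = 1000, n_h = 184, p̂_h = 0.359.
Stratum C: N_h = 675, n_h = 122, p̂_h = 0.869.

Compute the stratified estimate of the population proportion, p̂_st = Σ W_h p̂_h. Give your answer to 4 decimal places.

p̂_st ≈ 0.6404

N = 2325; stratum weights W_h = N_h/N.
p̂_st = Σ W_h p̂_h = (650·0.836 + 1000·0.359 + 675·0.869)/2325 = 0.64042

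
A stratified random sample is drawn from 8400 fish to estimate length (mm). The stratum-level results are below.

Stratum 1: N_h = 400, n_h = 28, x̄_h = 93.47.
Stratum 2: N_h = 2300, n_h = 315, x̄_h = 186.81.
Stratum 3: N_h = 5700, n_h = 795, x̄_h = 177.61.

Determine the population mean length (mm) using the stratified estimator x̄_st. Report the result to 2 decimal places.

x̄_st ≈ 176.12

N = Σ N_h = 8400. Stratum weights W_h = N_h/N.
x̄_st = (400·93.47 + 2300·186.81 + 5700·177.61) / 8400 = 176.1224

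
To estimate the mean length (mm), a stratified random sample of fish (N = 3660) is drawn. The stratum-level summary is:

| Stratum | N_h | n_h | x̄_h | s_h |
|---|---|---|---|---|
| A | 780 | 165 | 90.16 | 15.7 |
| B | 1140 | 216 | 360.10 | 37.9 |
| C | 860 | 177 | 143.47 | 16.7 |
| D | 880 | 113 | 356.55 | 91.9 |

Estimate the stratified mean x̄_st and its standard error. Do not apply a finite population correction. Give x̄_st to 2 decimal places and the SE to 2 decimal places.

x̄_st ≈ 250.82, SE ≈ 2.26

x̄_st = Σ W_h x̄_h = (780·90.16 + 1140·360.10 + 860·143.47 + 880·356.55)/3660 = 250.81612
V̂(x̄_st) = Σ W_h² s_h²/n_h, with W_h = N_h/N and N = 3660:
  stratum A: (780/3660)²·15.7²/165 = 0.0678488
  stratum B: (1140/3660)²·37.9²/216 = 0.645167
  stratum C: (860/3660)²·16.7²/177 = 0.086995
  stratum D: (880/3660)²·91.9²/113 = 4.32072
V̂(x̄_st) = 5.12073
SE(x̄_st) = √5.12073 = 2.2629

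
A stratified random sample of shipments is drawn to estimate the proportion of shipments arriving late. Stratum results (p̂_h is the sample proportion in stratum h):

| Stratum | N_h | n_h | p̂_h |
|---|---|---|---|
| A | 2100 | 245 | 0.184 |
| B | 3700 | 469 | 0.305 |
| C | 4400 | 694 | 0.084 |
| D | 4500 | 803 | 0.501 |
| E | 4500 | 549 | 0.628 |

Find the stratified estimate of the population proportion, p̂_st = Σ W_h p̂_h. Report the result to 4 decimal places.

N = 19200; stratum weights W_h = N_h/N.
p̂_st = Σ W_h p̂_h = (2100·0.184 + 3700·0.305 + 4400·0.084 + 4500·0.501 + 4500·0.628)/19200 = 0.36276

p̂_st ≈ 0.3628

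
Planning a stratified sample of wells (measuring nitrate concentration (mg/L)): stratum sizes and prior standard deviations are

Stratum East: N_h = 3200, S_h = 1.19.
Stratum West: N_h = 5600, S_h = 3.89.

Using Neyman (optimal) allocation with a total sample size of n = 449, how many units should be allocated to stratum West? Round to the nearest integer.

Neyman allocation: n_h = n · N_h S_h / Σ N_i S_i, with n = 449.
  stratum East: N_h·S_h = 3200·1.19 = 3808.00
  stratum West: N_h·S_h = 5600·3.89 = 21784.00
Σ N_h S_h = 25592.00
n for stratum West = 449·21784.00/25592.00 = 382.190 → 382

382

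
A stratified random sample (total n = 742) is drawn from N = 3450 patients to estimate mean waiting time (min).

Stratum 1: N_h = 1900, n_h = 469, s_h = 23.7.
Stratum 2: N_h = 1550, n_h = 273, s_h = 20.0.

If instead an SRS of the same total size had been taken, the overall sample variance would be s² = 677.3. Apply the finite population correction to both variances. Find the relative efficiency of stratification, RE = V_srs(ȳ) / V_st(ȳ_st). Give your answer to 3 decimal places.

RE ≈ 1.385

V̂(ȳ_st) = Σ W_h² (1 − n_h/N_h) s_h²/n_h, with W_h = N_h/N and N = 3450:
  stratum 1: (1900/3450)²·(1 − 469/1900)·23.7²/469 = 0.273577
  stratum 2: (1550/3450)²·(1 − 273/1550)·20.0²/273 = 0.243659
V_st = 0.517235
V_srs = (1 − 742/3450)·677.3/742 = 0.716484
Relative efficiency = V_srs / V_st = 0.716484/0.517235 = 1.3852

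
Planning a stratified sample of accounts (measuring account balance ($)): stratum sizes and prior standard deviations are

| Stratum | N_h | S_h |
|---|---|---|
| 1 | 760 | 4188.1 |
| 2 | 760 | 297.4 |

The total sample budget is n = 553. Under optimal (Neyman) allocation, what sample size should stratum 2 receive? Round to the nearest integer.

Neyman allocation: n_h = n · N_h S_h / Σ N_i S_i, with n = 553.
  stratum 1: N_h·S_h = 760·4188.1 = 3182956.00
  stratum 2: N_h·S_h = 760·297.4 = 226024.00
Σ N_h S_h = 3408980.00
n for stratum 2 = 553·226024.00/3408980.00 = 36.665 → 37

37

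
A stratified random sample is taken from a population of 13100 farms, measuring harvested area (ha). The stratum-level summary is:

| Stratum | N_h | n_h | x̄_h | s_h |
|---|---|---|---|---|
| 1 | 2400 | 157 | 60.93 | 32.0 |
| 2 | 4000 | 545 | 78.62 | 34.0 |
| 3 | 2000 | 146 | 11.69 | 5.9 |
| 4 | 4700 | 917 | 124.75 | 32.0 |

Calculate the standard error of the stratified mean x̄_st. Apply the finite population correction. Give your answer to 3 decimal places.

SE(x̄_st) ≈ 0.704

V̂(x̄_st) = Σ W_h² (1 − n_h/N_h) s_h²/n_h, with W_h = N_h/N and N = 13100:
  stratum 1: (2400/13100)²·(1 − 157/2400)·32.0²/157 = 0.204597
  stratum 2: (4000/13100)²·(1 − 545/4000)·34.0²/545 = 0.170815
  stratum 3: (2000/13100)²·(1 − 146/2000)·5.9²/146 = 0.00515167
  stratum 4: (4700/13100)²·(1 − 917/4700)·32.0²/917 = 0.115697
V̂(x̄_st) = 0.496261
SE(x̄_st) = √0.496261 = 0.704458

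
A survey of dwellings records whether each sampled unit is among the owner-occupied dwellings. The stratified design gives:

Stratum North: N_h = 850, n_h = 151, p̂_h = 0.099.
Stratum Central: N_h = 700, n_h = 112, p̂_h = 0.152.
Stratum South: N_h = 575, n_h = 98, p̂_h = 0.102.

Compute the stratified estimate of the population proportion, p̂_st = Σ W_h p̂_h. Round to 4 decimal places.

p̂_st ≈ 0.1173

N = 2125; stratum weights W_h = N_h/N.
p̂_st = Σ W_h p̂_h = (850·0.099 + 700·0.152 + 575·0.102)/2125 = 0.11727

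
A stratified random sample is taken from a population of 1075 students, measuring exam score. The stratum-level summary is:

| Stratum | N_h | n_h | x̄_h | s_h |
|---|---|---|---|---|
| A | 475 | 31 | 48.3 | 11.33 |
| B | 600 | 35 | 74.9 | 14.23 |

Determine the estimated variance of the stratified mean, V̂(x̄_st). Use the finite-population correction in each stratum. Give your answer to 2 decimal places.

V̂(x̄_st) = Σ W_h² (1 − n_h/N_h) s_h²/n_h, with W_h = N_h/N and N = 1075:
  stratum A: (475/1075)²·(1 − 31/475)·11.33²/31 = 0.755715
  stratum B: (600/1075)²·(1 − 35/600)·14.23²/35 = 1.69717
V̂(x̄_st) = 2.45288

V̂(x̄_st) ≈ 2.45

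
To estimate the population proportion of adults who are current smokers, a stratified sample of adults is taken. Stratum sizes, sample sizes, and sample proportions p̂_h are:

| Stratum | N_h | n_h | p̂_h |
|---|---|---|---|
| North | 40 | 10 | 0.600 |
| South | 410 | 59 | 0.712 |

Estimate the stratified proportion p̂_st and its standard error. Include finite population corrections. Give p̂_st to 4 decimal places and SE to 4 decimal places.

p̂_st ≈ 0.7020, SE ≈ 0.0517

N = 450; stratum weights W_h = N_h/N.
p̂_st = Σ W_h p̂_h = (40·0.600 + 410·0.712)/450 = 0.70204
V̂(p̂_st) = Σ W_h² (1 − n_h/N_h) p̂_h(1−p̂_h)/(n_h−1):
  stratum North: (40/450)²·(1 − 10/40)·0.600·0.400/9 = 0.000158025
  stratum South: (410/450)²·(1 − 59/410)·0.712·0.288/58 = 0.00251253
V̂(p̂_st) = 0.00267055; SE = √V̂ = 0.0516774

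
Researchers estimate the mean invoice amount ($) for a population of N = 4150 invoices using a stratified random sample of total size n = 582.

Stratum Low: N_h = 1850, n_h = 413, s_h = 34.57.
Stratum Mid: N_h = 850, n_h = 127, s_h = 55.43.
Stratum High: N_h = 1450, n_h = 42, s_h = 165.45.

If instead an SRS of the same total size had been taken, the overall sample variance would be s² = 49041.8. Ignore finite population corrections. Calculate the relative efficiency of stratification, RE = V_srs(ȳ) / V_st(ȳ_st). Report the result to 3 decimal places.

V̂(ȳ_st) = Σ W_h² s_h²/n_h, with W_h = N_h/N and N = 4150:
  stratum Low: (1850/4150)²·34.57²/413 = 0.575037
  stratum Mid: (850/4150)²·55.43²/127 = 1.01491
  stratum High: (1450/4150)²·165.45²/42 = 79.5654
V_st = 81.1553
V_srs = s²/n = 49041.8/582 = 84.2643
Relative efficiency = V_srs / V_st = 84.2643/81.1553 = 1.0383

RE ≈ 1.038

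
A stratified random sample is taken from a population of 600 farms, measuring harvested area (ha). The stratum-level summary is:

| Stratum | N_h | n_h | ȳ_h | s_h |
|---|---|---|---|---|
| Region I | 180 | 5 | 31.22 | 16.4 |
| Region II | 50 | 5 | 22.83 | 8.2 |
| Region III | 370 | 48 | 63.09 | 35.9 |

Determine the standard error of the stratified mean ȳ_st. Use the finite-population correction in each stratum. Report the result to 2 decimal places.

V̂(ȳ_st) = Σ W_h² (1 − n_h/N_h) s_h²/n_h, with W_h = N_h/N and N = 600:
  stratum Region I: (180/600)²·(1 − 5/180)·16.4²/5 = 4.7068
  stratum Region II: (50/600)²·(1 − 5/50)·8.2²/5 = 0.08405
  stratum Region III: (370/600)²·(1 − 48/370)·35.9²/48 = 8.88593
V̂(ȳ_st) = 13.6768
SE(ȳ_st) = √13.6768 = 3.69821

SE(ȳ_st) ≈ 3.70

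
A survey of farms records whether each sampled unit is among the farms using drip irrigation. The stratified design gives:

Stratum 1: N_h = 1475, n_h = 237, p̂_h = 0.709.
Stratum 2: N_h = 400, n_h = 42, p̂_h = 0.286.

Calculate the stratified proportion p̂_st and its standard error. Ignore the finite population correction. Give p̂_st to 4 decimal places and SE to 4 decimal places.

p̂_st ≈ 0.6188, SE ≈ 0.0277

N = 1875; stratum weights W_h = N_h/N.
p̂_st = Σ W_h p̂_h = (1475·0.709 + 400·0.286)/1875 = 0.61876
V̂(p̂_st) = Σ W_h² p̂_h(1−p̂_h)/(n_h−1):
  stratum 1: (1475/1875)²·0.709·0.291/236 = 0.000541014
  stratum 2: (400/1875)²·0.286·0.714/41 = 0.000226672
V̂(p̂_st) = 0.000767686; SE = √V̂ = 0.0277072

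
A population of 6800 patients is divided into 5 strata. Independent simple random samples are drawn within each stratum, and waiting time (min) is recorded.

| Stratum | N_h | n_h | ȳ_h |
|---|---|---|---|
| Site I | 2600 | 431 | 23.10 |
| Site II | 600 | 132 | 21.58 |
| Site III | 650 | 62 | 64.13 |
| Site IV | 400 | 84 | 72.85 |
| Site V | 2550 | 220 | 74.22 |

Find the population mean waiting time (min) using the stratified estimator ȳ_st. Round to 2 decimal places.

N = Σ N_h = 6800. Stratum weights W_h = N_h/N.
ȳ_st = (2600·23.10 + 600·21.58 + 650·64.13 + 400·72.85 + 2550·74.22) / 6800 = 48.9843

ȳ_st ≈ 48.98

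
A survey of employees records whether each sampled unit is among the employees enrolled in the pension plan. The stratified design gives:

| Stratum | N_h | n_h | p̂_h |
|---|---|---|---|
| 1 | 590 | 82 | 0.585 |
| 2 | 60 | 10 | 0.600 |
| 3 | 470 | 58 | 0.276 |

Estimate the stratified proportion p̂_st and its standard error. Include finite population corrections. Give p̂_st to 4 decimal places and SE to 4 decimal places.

p̂_st ≈ 0.4561, SE ≈ 0.0363

N = 1120; stratum weights W_h = N_h/N.
p̂_st = Σ W_h p̂_h = (590·0.585 + 60·0.600 + 470·0.276)/1120 = 0.45613
V̂(p̂_st) = Σ W_h² (1 − n_h/N_h) p̂_h(1−p̂_h)/(n_h−1):
  stratum 1: (590/1120)²·(1 − 82/590)·0.585·0.415/81 = 0.000716141
  stratum 2: (60/1120)²·(1 − 10/60)·0.600·0.400/9 = 6.37755e-05
  stratum 3: (470/1120)²·(1 − 58/470)·0.276·0.724/57 = 0.000541168
V̂(p̂_st) = 0.00132108; SE = √V̂ = 0.0363467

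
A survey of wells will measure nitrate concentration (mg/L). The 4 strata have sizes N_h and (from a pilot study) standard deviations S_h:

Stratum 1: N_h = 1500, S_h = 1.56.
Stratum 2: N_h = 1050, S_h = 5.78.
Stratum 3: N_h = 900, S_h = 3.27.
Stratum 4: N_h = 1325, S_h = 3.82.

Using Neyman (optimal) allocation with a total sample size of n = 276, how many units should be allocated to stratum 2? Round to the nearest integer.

Neyman allocation: n_h = n · N_h S_h / Σ N_i S_i, with n = 276.
  stratum 1: N_h·S_h = 1500·1.56 = 2340.00
  stratum 2: N_h·S_h = 1050·5.78 = 6069.00
  stratum 3: N_h·S_h = 900·3.27 = 2943.00
  stratum 4: N_h·S_h = 1325·3.82 = 5061.50
Σ N_h S_h = 16413.50
n for stratum 2 = 276·6069.00/16413.50 = 102.053 → 102

102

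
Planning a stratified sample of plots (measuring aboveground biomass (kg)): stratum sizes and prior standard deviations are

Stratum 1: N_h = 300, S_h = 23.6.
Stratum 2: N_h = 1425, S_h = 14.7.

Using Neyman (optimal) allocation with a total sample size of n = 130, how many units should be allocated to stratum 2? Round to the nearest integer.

Neyman allocation: n_h = n · N_h S_h / Σ N_i S_i, with n = 130.
  stratum 1: N_h·S_h = 300·23.6 = 7080.00
  stratum 2: N_h·S_h = 1425·14.7 = 20947.50
Σ N_h S_h = 28027.50
n for stratum 2 = 130·20947.50/28027.50 = 97.161 → 97

97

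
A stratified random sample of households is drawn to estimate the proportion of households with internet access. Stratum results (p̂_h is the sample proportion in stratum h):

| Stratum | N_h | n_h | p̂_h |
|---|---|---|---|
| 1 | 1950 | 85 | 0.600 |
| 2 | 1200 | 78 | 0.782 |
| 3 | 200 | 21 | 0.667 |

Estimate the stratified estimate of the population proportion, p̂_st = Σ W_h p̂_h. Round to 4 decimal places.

p̂_st ≈ 0.6692

N = 3350; stratum weights W_h = N_h/N.
p̂_st = Σ W_h p̂_h = (1950·0.600 + 1200·0.782 + 200·0.667)/3350 = 0.66919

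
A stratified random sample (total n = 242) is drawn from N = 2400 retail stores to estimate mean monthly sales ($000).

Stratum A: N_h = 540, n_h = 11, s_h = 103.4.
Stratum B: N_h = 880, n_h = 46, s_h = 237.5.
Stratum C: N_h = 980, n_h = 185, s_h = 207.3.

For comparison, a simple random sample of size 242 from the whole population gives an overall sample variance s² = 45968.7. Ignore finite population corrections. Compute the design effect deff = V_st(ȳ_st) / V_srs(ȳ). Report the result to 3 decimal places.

V̂(ȳ_st) = Σ W_h² s_h²/n_h, with W_h = N_h/N and N = 2400:
  stratum A: (540/2400)²·103.4²/11 = 49.2055
  stratum B: (880/2400)²·237.5²/46 = 164.859
  stratum C: (980/2400)²·207.3²/185 = 38.7308
V_st = 252.795
V_srs = s²/n = 45968.7/242 = 189.953
deff = V_st / V_srs = 252.795/189.953 = 1.3308

deff ≈ 1.331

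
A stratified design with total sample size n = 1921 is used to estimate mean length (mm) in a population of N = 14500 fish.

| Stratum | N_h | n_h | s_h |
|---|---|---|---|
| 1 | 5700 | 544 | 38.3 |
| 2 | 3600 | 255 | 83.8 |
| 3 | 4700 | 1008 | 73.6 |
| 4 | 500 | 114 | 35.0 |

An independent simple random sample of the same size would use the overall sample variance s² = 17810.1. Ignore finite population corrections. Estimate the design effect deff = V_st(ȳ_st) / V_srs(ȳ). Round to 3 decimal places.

deff ≈ 0.290

V̂(ȳ_st) = Σ W_h² s_h²/n_h, with W_h = N_h/N and N = 14500:
  stratum 1: (5700/14500)²·38.3²/544 = 0.416689
  stratum 2: (3600/14500)²·83.8²/255 = 1.69753
  stratum 3: (4700/14500)²·73.6²/1008 = 0.564618
  stratum 4: (500/14500)²·35.0²/114 = 0.0127772
V_st = 2.69161
V_srs = s²/n = 17810.1/1921 = 9.27126
deff = V_st / V_srs = 2.69161/9.27126 = 0.2903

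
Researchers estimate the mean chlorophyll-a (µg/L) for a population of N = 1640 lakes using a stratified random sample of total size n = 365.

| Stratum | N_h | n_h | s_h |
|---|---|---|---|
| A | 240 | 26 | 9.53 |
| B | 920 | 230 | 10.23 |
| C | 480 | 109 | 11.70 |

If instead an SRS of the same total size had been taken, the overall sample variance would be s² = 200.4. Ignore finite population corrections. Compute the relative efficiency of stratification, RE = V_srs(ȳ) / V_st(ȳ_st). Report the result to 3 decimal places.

RE ≈ 1.686

V̂(ȳ_st) = Σ W_h² s_h²/n_h, with W_h = N_h/N and N = 1640:
  stratum A: (240/1640)²·9.53²/26 = 0.0748079
  stratum B: (920/1640)²·10.23²/230 = 0.14319
  stratum C: (480/1640)²·11.70²/109 = 0.107582
V_st = 0.32558
V_srs = s²/n = 200.4/365 = 0.549041
Relative efficiency = V_srs / V_st = 0.549041/0.32558 = 1.6864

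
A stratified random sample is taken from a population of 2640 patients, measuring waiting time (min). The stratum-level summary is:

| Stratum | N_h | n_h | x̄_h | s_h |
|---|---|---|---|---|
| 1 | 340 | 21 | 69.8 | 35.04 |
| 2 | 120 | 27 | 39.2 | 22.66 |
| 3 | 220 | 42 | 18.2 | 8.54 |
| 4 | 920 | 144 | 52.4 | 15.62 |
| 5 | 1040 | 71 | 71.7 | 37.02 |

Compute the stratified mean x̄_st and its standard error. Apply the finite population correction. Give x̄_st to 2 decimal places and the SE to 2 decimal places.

x̄_st ≈ 58.79, SE ≈ 1.98

x̄_st = Σ W_h x̄_h = (340·69.8 + 120·39.2 + 220·18.2 + 920·52.4 + 1040·71.7)/2640 = 58.79394
V̂(x̄_st) = Σ W_h² (1 − n_h/N_h) s_h²/n_h, with W_h = N_h/N and N = 2640:
  stratum 1: (340/2640)²·(1 − 21/340)·35.04²/21 = 0.909852
  stratum 2: (120/2640)²·(1 − 27/120)·22.66²/27 = 0.0304518
  stratum 3: (220/2640)²·(1 − 42/220)·8.54²/42 = 0.00975666
  stratum 4: (920/2640)²·(1 − 144/920)·15.62²/144 = 0.173557
  stratum 5: (1040/2640)²·(1 − 71/1040)·37.02²/71 = 2.79103
V̂(x̄_st) = 3.91464
SE(x̄_st) = √3.91464 = 1.97855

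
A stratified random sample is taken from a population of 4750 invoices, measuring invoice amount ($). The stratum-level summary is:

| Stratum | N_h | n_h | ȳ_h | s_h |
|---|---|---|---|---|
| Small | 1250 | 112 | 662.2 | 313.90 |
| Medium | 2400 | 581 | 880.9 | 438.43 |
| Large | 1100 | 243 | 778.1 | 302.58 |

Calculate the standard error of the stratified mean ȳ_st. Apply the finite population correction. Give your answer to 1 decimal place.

V̂(ȳ_st) = Σ W_h² (1 − n_h/N_h) s_h²/n_h, with W_h = N_h/N and N = 4750:
  stratum Small: (1250/4750)²·(1 − 112/1250)·313.90²/112 = 55.4664
  stratum Medium: (2400/4750)²·(1 − 581/2400)·438.43²/581 = 64.0149
  stratum Large: (1100/4750)²·(1 − 243/1100)·302.58²/243 = 15.742
V̂(ȳ_st) = 135.223
SE(ȳ_st) = √135.223 = 11.6286

SE(ȳ_st) ≈ 11.6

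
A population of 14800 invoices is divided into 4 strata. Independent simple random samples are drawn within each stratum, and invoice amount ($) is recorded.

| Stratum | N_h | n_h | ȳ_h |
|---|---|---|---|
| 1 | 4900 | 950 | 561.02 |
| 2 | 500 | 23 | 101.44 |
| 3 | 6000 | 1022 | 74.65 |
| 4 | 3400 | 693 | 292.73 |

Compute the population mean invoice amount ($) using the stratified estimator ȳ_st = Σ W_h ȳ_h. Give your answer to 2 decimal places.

ȳ_st ≈ 286.68

N = Σ N_h = 14800. Stratum weights W_h = N_h/N.
ȳ_st = (4900·561.02 + 500·101.44 + 6000·74.65 + 3400·292.73) / 14800 = 286.6824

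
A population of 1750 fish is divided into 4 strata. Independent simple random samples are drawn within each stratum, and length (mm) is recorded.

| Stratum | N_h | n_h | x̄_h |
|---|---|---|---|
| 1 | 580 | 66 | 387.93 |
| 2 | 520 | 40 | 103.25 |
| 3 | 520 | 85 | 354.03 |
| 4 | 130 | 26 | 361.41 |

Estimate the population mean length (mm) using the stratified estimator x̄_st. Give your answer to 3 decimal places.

x̄_st ≈ 291.296

N = Σ N_h = 1750. Stratum weights W_h = N_h/N.
x̄_st = (580·387.93 + 520·103.25 + 520·354.03 + 130·361.41) / 1750 = 291.29617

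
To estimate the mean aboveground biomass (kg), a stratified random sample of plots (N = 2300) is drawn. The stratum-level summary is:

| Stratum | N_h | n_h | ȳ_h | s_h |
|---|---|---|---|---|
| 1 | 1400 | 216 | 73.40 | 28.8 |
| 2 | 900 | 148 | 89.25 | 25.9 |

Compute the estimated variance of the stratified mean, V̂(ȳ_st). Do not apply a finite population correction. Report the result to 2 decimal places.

V̂(ȳ_st) ≈ 2.12

V̂(ȳ_st) = Σ W_h² s_h²/n_h, with W_h = N_h/N and N = 2300:
  stratum 1: (1400/2300)²·28.8²/216 = 1.42276
  stratum 2: (900/2300)²·25.9²/148 = 0.694012
V̂(ȳ_st) = 2.11677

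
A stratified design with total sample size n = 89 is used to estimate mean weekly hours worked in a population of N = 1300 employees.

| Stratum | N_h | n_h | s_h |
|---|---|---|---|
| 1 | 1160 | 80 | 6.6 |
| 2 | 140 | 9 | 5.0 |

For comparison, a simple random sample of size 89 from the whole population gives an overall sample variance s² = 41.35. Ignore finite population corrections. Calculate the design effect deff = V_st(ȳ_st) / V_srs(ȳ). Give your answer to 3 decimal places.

V̂(ȳ_st) = Σ W_h² s_h²/n_h, with W_h = N_h/N and N = 1300:
  stratum 1: (1160/1300)²·6.6²/80 = 0.433538
  stratum 2: (140/1300)²·5.0²/9 = 0.0322156
V_st = 0.465754
V_srs = s²/n = 41.35/89 = 0.464607
deff = V_st / V_srs = 0.465754/0.464607 = 1.0025

deff ≈ 1.002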